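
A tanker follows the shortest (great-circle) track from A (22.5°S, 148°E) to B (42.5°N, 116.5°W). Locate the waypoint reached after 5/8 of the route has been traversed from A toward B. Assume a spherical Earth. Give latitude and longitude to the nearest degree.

≈ (23°N, 160°W)

From cos δ = sin φ₁ sin φ₂ + cos φ₁ cos φ₂ cos Δλ, the central angle is δ ≈ 1.901 rad (108.9°).
Interpolate at f = 5/8 with slerp weights a = sin((1−f)δ)/sin δ ≈ 0.691, b = sin(fδ)/sin δ ≈ 0.980.
p = a·p₁ + b·p₂ ≈ (-0.864, -0.309, 0.398); φ = arcsin(p_z) ≈ 23.44°, λ = atan2(p_y, p_x) ≈ -160.35°.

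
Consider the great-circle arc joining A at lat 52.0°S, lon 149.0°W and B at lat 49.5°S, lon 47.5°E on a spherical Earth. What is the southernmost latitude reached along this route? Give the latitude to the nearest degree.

The great circle lies in the plane with unit normal n̂ = (p₁ × p₂)/|p₁ × p₂|.
Here n̂_z ≈ -0.116; the vertex latitude is φ_max = arccos|n̂_z| ≈ 83.3°.
Check via Clairaut: cos φ_max = |cos φ₁| · sin C = cos(52.0°)·sin(169.1°) ≈ 0.116, again giving ≈ 83.3°.

≈ 83°S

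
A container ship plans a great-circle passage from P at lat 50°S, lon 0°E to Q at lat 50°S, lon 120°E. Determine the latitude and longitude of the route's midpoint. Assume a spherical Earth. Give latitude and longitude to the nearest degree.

From cos δ = sin φ₁ sin φ₂ + cos φ₁ cos φ₂ cos Δλ, the central angle is δ ≈ 1.181 rad (67.7°).
Interpolate at f = 1/2 with slerp weights a = sin((1−f)δ)/sin δ ≈ 0.602, b = sin(fδ)/sin δ ≈ 0.602.
p = a·p₁ + b·p₂ ≈ (0.193, 0.335, -0.922); φ = arcsin(p_z) ≈ -67.24°, λ = atan2(p_y, p_x) ≈ 60.00°.

≈ lat 67°S, lon 60°E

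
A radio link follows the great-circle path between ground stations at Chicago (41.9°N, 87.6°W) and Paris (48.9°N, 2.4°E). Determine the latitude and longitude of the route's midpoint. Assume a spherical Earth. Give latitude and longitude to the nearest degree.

Write both endpoints as unit vectors p₁, p₂ with components (cos φ cos λ, cos φ sin λ, sin φ).
The central angle between the endpoints is δ = arccos(p₁·p₂) ≈ 1.043 rad (59.8°).
Interpolate at f = 1/2 with slerp weights a = sin((1−f)δ)/sin δ ≈ 0.577, b = sin(fδ)/sin δ ≈ 0.577.
p = a·p₁ + b·p₂ ≈ (0.397, -0.413, 0.820); φ = arcsin(p_z) ≈ 55.06°, λ = atan2(p_y, p_x) ≈ -46.15°.

≈ 55°N, 46°W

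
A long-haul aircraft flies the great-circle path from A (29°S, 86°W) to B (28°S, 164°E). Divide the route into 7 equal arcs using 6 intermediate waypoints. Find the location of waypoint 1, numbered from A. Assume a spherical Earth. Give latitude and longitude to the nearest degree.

≈ (36°S, 99°W)

Write both endpoints as unit vectors p₁, p₂ with components (cos φ cos λ, cos φ sin λ, sin φ).
The central angle between the endpoints is δ = arccos(p₁·p₂) ≈ 1.607 rad (92.1°).
Interpolate at f = 1/7 with slerp weights a = sin((1−f)δ)/sin δ ≈ 0.982, b = sin(fδ)/sin δ ≈ 0.228.
p = a·p₁ + b·p₂ ≈ (-0.133, -0.801, -0.583); φ = arcsin(p_z) ≈ -35.66°, λ = atan2(p_y, p_x) ≈ -99.45°.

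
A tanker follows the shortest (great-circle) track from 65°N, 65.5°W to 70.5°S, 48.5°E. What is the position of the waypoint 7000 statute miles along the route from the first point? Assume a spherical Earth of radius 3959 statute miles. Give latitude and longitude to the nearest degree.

Convert each endpoint to a unit vector on the sphere (x = cos φ cos λ, y = cos φ sin λ, z = sin φ).
The central angle between the endpoints is δ = arccos(p₁·p₂) ≈ 2.718 rad (155.7°). The total great-circle distance is δ·R ≈ 2.718 × 3959 ≈ 10761 mi, so the target fraction is f = 7000/10761 ≈ 0.650.
Interpolate at f ≈ 0.650 with slerp weights a = sin((1−f)δ)/sin δ ≈ 1.980, b = sin(fδ)/sin δ ≈ 2.387.
p = a·p₁ + b·p₂ ≈ (0.875, -0.165, -0.455); φ = arcsin(p_z) ≈ -27.09°, λ = atan2(p_y, p_x) ≈ -10.66°.

≈ 27°S, 11°W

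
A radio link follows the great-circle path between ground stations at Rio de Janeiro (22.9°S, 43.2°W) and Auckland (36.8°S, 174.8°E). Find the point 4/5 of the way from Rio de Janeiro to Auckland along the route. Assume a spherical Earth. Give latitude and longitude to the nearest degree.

Write both endpoints as unit vectors p₁, p₂ with components (cos φ cos λ, cos φ sin λ, sin φ).
The central angle between the endpoints is δ = arccos(p₁·p₂) ≈ 1.926 rad (110.4°).
Interpolate at f = 4/5 with slerp weights a = sin((1−f)δ)/sin δ ≈ 0.401, b = sin(fδ)/sin δ ≈ 1.066.
p = a·p₁ + b·p₂ ≈ (-0.581, -0.175, -0.795); φ = arcsin(p_z) ≈ -52.63°, λ = atan2(p_y, p_x) ≈ -163.20°.

≈ 53°S, 163°W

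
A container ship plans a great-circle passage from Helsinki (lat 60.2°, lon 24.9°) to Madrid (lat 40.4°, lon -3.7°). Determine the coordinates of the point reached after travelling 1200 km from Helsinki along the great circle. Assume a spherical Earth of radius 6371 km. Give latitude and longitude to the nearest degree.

≈ lat 53°, lon 10°

From cos δ = sin φ₁ sin φ₂ + cos φ₁ cos φ₂ cos Δλ, the central angle is δ ≈ 0.463 rad (26.5°). The total great-circle distance is δ·R ≈ 0.463 × 6371 ≈ 2950 km, so the target fraction is f = 1200/2950 ≈ 0.407.
Interpolate at f ≈ 0.407 with slerp weights a = sin((1−f)δ)/sin δ ≈ 0.607, b = sin(fδ)/sin δ ≈ 0.419.
p = a·p₁ + b·p₂ ≈ (0.592, 0.106, 0.799); φ = arcsin(p_z) ≈ 53.00°, λ = atan2(p_y, p_x) ≈ 10.19°.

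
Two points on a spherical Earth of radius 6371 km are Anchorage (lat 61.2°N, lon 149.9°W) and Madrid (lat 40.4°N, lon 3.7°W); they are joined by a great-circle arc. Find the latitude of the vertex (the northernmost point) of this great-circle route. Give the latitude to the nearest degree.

≈ 78°N

The great circle lies in the plane with unit normal n̂ = (p₁ × p₂)/|p₁ × p₂|.
Here n̂_z ≈ +0.212; the vertex latitude is φ_max = arccos|n̂_z| ≈ 77.8°.
Check via Clairaut: cos φ_max = |cos φ₁| · sin C = cos(61.2°)·sin(26.0°) ≈ 0.212, again giving ≈ 77.8°.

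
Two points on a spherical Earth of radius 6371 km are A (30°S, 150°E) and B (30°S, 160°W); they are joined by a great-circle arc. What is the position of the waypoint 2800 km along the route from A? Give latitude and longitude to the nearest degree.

≈ (32°S, 179°E)

Write both endpoints as unit vectors p₁, p₂ with components (cos φ cos λ, cos φ sin λ, sin φ).
The central angle between the endpoints is δ = arccos(p₁·p₂) ≈ 0.749 rad (42.9°). The total great-circle distance is δ·R ≈ 0.749 × 6371 ≈ 4774 km, so the target fraction is f = 2800/4774 ≈ 0.586.
Interpolate at f ≈ 0.586 with slerp weights a = sin((1−f)δ)/sin δ ≈ 0.448, b = sin(fδ)/sin δ ≈ 0.625.
p = a·p₁ + b·p₂ ≈ (-0.844, 0.009, -0.536); φ = arcsin(p_z) ≈ -32.42°, λ = atan2(p_y, p_x) ≈ 179.40°.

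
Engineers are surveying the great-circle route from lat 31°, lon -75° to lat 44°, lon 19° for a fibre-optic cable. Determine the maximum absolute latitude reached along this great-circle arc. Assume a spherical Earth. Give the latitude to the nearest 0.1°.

The great circle lies in the plane with unit normal n̂ = (p₁ × p₂)/|p₁ × p₂|.
Here n̂_z ≈ +0.648; the vertex latitude is φ_max = arccos|n̂_z| ≈ 49.6°.
Check via Clairaut: cos φ_max = |cos φ₁| · sin C = cos(31.0°)·sin(49.1°) ≈ 0.648, again giving ≈ 49.6°.

≈ 49.6°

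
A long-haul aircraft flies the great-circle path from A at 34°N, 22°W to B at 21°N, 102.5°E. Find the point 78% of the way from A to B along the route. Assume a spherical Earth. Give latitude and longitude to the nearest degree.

≈ 36°N, 83°E

Convert each endpoint to a unit vector on the sphere (x = cos φ cos λ, y = cos φ sin λ, z = sin φ).
The central angle between the endpoints is δ = arccos(p₁·p₂) ≈ 1.811 rad (103.8°).
Interpolate at f = 0.78 with slerp weights a = sin((1−f)δ)/sin δ ≈ 0.399, b = sin(fδ)/sin δ ≈ 1.017.
p = a·p₁ + b·p₂ ≈ (0.102, 0.803, 0.588); φ = arcsin(p_z) ≈ 36.00°, λ = atan2(p_y, p_x) ≈ 82.79°.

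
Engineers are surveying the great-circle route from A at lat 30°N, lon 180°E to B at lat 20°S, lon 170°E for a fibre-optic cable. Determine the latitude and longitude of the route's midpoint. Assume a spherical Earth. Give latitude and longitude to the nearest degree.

Write both endpoints as unit vectors p₁, p₂ with components (cos φ cos λ, cos φ sin λ, sin φ).
The central angle between the endpoints is δ = arccos(p₁·p₂) ≈ 0.889 rad (50.9°).
Interpolate at f = 1/2 with slerp weights a = sin((1−f)δ)/sin δ ≈ 0.554, b = sin(fδ)/sin δ ≈ 0.554.
p = a·p₁ + b·p₂ ≈ (-0.992, 0.090, 0.087); φ = arcsin(p_z) ≈ 5.02°, λ = atan2(p_y, p_x) ≈ 174.80°.

≈ lat 5°N, lon 175°E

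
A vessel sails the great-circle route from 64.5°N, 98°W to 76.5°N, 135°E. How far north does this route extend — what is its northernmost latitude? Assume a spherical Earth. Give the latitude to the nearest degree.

≈ 82°N

The great circle lies in the plane with unit normal n̂ = (p₁ × p₂)/|p₁ × p₂|.
Here n̂_z ≈ -0.139; the vertex latitude is φ_max = arccos|n̂_z| ≈ 82.0°.
Check via Clairaut: cos φ_max = |cos φ₁| · sin C = cos(64.5°)·sin(18.9°) ≈ 0.139, again giving ≈ 82.0°.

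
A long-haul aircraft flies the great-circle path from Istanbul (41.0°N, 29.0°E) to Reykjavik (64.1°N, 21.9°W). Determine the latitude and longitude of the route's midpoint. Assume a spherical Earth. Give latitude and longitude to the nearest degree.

Convert each endpoint to a unit vector on the sphere (x = cos φ cos λ, y = cos φ sin λ, z = sin φ).
The central angle between the endpoints is δ = arccos(p₁·p₂) ≈ 0.647 rad (37.1°).
Interpolate at f = 1/2 with slerp weights a = sin((1−f)δ)/sin δ ≈ 0.527, b = sin(fδ)/sin δ ≈ 0.527.
p = a·p₁ + b·p₂ ≈ (0.562, 0.107, 0.820); φ = arcsin(p_z) ≈ 55.12°, λ = atan2(p_y, p_x) ≈ 10.79°.

≈ 55°N, 11°E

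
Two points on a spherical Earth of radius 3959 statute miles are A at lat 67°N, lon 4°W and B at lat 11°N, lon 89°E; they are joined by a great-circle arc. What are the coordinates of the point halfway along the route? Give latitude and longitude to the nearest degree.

The haversine formula gives a central angle δ ≈ 1.415 rad (81.1°) between the endpoints.
Interpolate at f = 1/2 with slerp weights a = sin((1−f)δ)/sin δ ≈ 0.658, b = sin(fδ)/sin δ ≈ 0.658.
p = a·p₁ + b·p₂ ≈ (0.268, 0.628, 0.731); φ = arcsin(p_z) ≈ 46.97°, λ = atan2(p_y, p_x) ≈ 66.91°.

≈ lat 47°N, lon 67°E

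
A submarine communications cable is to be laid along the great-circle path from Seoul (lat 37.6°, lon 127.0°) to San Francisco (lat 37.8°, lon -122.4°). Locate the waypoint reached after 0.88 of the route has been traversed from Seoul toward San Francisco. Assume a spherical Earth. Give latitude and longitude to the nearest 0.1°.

≈ lat 43.8°, lon -132.5°

The haversine formula gives a central angle δ ≈ 1.416 rad (81.2°) between the endpoints.
Interpolate at f = 0.88 with slerp weights a = sin((1−f)δ)/sin δ ≈ 0.171, b = sin(fδ)/sin δ ≈ 0.959.
p = a·p₁ + b·p₂ ≈ (-0.488, -0.532, 0.692); φ = arcsin(p_z) ≈ 43.82°, λ = atan2(p_y, p_x) ≈ -132.54°.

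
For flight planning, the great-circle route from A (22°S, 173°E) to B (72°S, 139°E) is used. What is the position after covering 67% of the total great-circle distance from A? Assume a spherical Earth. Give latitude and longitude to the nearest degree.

Convert each endpoint to a unit vector on the sphere (x = cos φ cos λ, y = cos φ sin λ, z = sin φ).
The central angle between the endpoints is δ = arccos(p₁·p₂) ≈ 0.935 rad (53.6°).
Interpolate at f = 0.67 with slerp weights a = sin((1−f)δ)/sin δ ≈ 0.377, b = sin(fδ)/sin δ ≈ 0.729.
p = a·p₁ + b·p₂ ≈ (-0.517, 0.190, -0.834); φ = arcsin(p_z) ≈ -56.55°, λ = atan2(p_y, p_x) ≈ 159.80°.

≈ (57°S, 160°E)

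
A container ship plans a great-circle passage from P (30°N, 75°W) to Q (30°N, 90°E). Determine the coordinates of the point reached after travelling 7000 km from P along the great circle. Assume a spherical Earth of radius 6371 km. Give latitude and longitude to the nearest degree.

≈ (77°N, 24°E)

Convert each endpoint to a unit vector on the sphere (x = cos φ cos λ, y = cos φ sin λ, z = sin φ).
The central angle between the endpoints is δ = arccos(p₁·p₂) ≈ 2.065 rad (118.3°). The total great-circle distance is δ·R ≈ 2.065 × 6371 ≈ 13157 km, so the target fraction is f = 7000/13157 ≈ 0.532.
Interpolate at f ≈ 0.532 with slerp weights a = sin((1−f)δ)/sin δ ≈ 0.935, b = sin(fδ)/sin δ ≈ 1.012.
p = a·p₁ + b·p₂ ≈ (0.210, 0.094, 0.973); φ = arcsin(p_z) ≈ 76.72°, λ = atan2(p_y, p_x) ≈ 24.22°.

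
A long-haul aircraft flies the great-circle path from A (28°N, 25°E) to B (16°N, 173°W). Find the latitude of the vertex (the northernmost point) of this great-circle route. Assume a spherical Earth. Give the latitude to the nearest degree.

≈ 69°N

The great circle lies in the plane with unit normal n̂ = (p₁ × p₂)/|p₁ × p₂|.
Here n̂_z ≈ +0.357; the vertex latitude is φ_max = arccos|n̂_z| ≈ 69.1°.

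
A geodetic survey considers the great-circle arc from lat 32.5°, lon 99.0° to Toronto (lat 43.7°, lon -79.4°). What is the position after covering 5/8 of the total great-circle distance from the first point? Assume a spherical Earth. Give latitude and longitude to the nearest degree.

From cos δ = sin φ₁ sin φ₂ + cos φ₁ cos φ₂ cos Δλ, the central angle is δ ≈ 1.811 rad (103.8°).
Interpolate at f = 5/8 with slerp weights a = sin((1−f)δ)/sin δ ≈ 0.647, b = sin(fδ)/sin δ ≈ 0.932.
p = a·p₁ + b·p₂ ≈ (0.039, -0.124, 0.992); φ = arcsin(p_z) ≈ 82.56°, λ = atan2(p_y, p_x) ≈ -72.64°.

≈ lat 83°, lon -73°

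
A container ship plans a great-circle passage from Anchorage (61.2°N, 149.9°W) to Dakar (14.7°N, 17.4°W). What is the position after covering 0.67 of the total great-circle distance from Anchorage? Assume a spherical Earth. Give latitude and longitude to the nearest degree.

≈ 43°N, 32°W

The haversine formula gives a central angle δ ≈ 1.663 rad (95.3°) between the endpoints.
Interpolate at f = 0.67 with slerp weights a = sin((1−f)δ)/sin δ ≈ 0.524, b = sin(fδ)/sin δ ≈ 0.902.
p = a·p₁ + b·p₂ ≈ (0.614, -0.387, 0.688); φ = arcsin(p_z) ≈ 43.47°, λ = atan2(p_y, p_x) ≈ -32.26°.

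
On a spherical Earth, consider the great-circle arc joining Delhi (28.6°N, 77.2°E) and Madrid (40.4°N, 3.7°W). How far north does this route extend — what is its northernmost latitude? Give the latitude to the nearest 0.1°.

≈ 43.4°N

The great circle lies in the plane with unit normal n̂ = (p₁ × p₂)/|p₁ × p₂|.
Here n̂_z ≈ -0.726; the vertex latitude is φ_max = arccos|n̂_z| ≈ 43.4°.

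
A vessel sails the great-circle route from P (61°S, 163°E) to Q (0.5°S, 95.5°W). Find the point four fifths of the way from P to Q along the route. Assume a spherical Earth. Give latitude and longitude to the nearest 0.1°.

Convert each endpoint to a unit vector on the sphere (x = cos φ cos λ, y = cos φ sin λ, z = sin φ).
The central angle between the endpoints is δ = arccos(p₁·p₂) ≈ 1.660 rad (95.1°).
Interpolate at f = 4/5 with slerp weights a = sin((1−f)δ)/sin δ ≈ 0.327, b = sin(fδ)/sin δ ≈ 0.975.
p = a·p₁ + b·p₂ ≈ (-0.245, -0.924, -0.295); φ = arcsin(p_z) ≈ -17.14°, λ = atan2(p_y, p_x) ≈ -104.86°.

≈ (17.1°S, 104.9°W)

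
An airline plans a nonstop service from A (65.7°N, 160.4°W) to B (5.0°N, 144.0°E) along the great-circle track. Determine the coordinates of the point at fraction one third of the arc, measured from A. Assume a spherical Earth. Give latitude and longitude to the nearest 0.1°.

Write both endpoints as unit vectors p₁, p₂ with components (cos φ cos λ, cos φ sin λ, sin φ).
The central angle between the endpoints is δ = arccos(p₁·p₂) ≈ 1.255 rad (71.9°).
Interpolate at f = 1/3 with slerp weights a = sin((1−f)δ)/sin δ ≈ 0.781, b = sin(fδ)/sin δ ≈ 0.427.
p = a·p₁ + b·p₂ ≈ (-0.647, 0.142, 0.749); φ = arcsin(p_z) ≈ 48.50°, λ = atan2(p_y, p_x) ≈ 167.59°.

≈ (48.5°N, 167.6°E)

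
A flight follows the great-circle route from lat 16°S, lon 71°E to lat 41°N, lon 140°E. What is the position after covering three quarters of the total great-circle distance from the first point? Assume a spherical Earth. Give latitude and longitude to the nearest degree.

Convert each endpoint to a unit vector on the sphere (x = cos φ cos λ, y = cos φ sin λ, z = sin φ).
The central angle between the endpoints is δ = arccos(p₁·p₂) ≈ 1.492 rad (85.5°).
Interpolate at f = 3/4 with slerp weights a = sin((1−f)δ)/sin δ ≈ 0.365, b = sin(fδ)/sin δ ≈ 0.902.
p = a·p₁ + b·p₂ ≈ (-0.407, 0.770, 0.491); φ = arcsin(p_z) ≈ 29.42°, λ = atan2(p_y, p_x) ≈ 117.88°.

≈ lat 29°N, lon 118°E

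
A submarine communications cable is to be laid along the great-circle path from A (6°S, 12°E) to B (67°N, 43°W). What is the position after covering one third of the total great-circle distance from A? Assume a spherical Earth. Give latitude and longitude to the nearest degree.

Convert each endpoint to a unit vector on the sphere (x = cos φ cos λ, y = cos φ sin λ, z = sin φ).
The central angle between the endpoints is δ = arccos(p₁·p₂) ≈ 1.444 rad (82.7°).
Interpolate at f = 1/3 with slerp weights a = sin((1−f)δ)/sin δ ≈ 0.827, b = sin(fδ)/sin δ ≈ 0.467.
p = a·p₁ + b·p₂ ≈ (0.938, 0.047, 0.343); φ = arcsin(p_z) ≈ 20.06°, λ = atan2(p_y, p_x) ≈ 2.85°.

≈ (20°N, 3°E)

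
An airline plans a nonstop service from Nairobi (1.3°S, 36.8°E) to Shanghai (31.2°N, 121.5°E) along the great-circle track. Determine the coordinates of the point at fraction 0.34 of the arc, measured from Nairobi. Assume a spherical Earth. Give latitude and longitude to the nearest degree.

≈ 14°N, 62°E

From cos δ = sin φ₁ sin φ₂ + cos φ₁ cos φ₂ cos Δλ, the central angle is δ ≈ 1.504 rad (86.1°).
Interpolate at f = 0.34 with slerp weights a = sin((1−f)δ)/sin δ ≈ 0.839, b = sin(fδ)/sin δ ≈ 0.490.
p = a·p₁ + b·p₂ ≈ (0.453, 0.860, 0.235); φ = arcsin(p_z) ≈ 13.59°, λ = atan2(p_y, p_x) ≈ 62.24°.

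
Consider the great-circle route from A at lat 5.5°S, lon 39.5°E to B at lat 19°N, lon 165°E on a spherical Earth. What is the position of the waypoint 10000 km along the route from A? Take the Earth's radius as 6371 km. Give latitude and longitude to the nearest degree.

≈ lat 19°N, lon 127°E

From cos δ = sin φ₁ sin φ₂ + cos φ₁ cos φ₂ cos Δλ, the central angle is δ ≈ 2.187 rad (125.3°). The total great-circle distance is δ·R ≈ 2.187 × 6371 ≈ 13932 km, so the target fraction is f = 10000/13932 ≈ 0.718.
Interpolate at f ≈ 0.718 with slerp weights a = sin((1−f)δ)/sin δ ≈ 0.709, b = sin(fδ)/sin δ ≈ 1.225.
p = a·p₁ + b·p₂ ≈ (-0.574, 0.749, 0.331); φ = arcsin(p_z) ≈ 19.32°, λ = atan2(p_y, p_x) ≈ 127.49°.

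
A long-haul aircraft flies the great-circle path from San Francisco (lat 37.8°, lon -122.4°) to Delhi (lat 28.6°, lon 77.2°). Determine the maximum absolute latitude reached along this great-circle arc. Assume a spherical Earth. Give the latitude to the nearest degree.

The great circle lies in the plane with unit normal n̂ = (p₁ × p₂)/|p₁ × p₂|.
Here n̂_z ≈ -0.249; the vertex latitude is φ_max = arccos|n̂_z| ≈ 75.6°.
Check via Clairaut: cos φ_max = |cos φ₁| · sin C = cos(37.8°)·sin(18.4°) ≈ 0.249, again giving ≈ 75.6°.

≈ 76°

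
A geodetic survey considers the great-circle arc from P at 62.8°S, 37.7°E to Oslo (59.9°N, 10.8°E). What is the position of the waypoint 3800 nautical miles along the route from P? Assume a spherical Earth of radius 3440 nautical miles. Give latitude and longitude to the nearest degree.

From cos δ = sin φ₁ sin φ₂ + cos φ₁ cos φ₂ cos Δλ, the central angle is δ ≈ 2.171 rad (124.4°). The total great-circle distance is δ·R ≈ 2.171 × 3440 ≈ 7469 nmi, so the target fraction is f = 3800/7469 ≈ 0.509.
Interpolate at f ≈ 0.509 with slerp weights a = sin((1−f)δ)/sin δ ≈ 1.061, b = sin(fδ)/sin δ ≈ 1.083.
p = a·p₁ + b·p₂ ≈ (0.917, 0.398, -0.007); φ = arcsin(p_z) ≈ -0.41°, λ = atan2(p_y, p_x) ≈ 23.48°.

≈ 0°N, 23°E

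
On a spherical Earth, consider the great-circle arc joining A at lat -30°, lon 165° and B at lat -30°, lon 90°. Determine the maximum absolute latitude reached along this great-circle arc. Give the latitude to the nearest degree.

≈ -36°

The great circle lies in the plane with unit normal n̂ = (p₁ × p₂)/|p₁ × p₂|.
Here n̂_z ≈ -0.809; the vertex latitude is φ_max = arccos|n̂_z| ≈ 36.0°.
Check via Clairaut: cos φ_max = |cos φ₁| · sin C = cos(30.0°)·sin(111.0°) ≈ 0.809, again giving ≈ 36.0°.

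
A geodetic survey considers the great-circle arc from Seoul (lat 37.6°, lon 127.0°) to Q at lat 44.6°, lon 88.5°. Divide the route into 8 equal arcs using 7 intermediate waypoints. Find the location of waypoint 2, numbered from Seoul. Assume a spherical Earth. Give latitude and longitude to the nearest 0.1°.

Convert each endpoint to a unit vector on the sphere (x = cos φ cos λ, y = cos φ sin λ, z = sin φ).
The central angle between the endpoints is δ = arccos(p₁·p₂) ≈ 0.516 rad (29.6°).
Interpolate at f = 2/8 with slerp weights a = sin((1−f)δ)/sin δ ≈ 0.765, b = sin(fδ)/sin δ ≈ 0.261.
p = a·p₁ + b·p₂ ≈ (-0.360, 0.670, 0.650); φ = arcsin(p_z) ≈ 40.52°, λ = atan2(p_y, p_x) ≈ 118.26°.

≈ lat 40.5°, lon 118.3°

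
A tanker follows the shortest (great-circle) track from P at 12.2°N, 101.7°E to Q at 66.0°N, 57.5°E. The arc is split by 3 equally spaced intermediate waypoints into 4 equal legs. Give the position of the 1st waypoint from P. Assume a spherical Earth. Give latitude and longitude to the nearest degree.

≈ 27°N, 96°E

Convert each endpoint to a unit vector on the sphere (x = cos φ cos λ, y = cos φ sin λ, z = sin φ).
The central angle between the endpoints is δ = arccos(p₁·p₂) ≈ 1.072 rad (61.4°).
Interpolate at f = 1/4 with slerp weights a = sin((1−f)δ)/sin δ ≈ 0.820, b = sin(fδ)/sin δ ≈ 0.302.
p = a·p₁ + b·p₂ ≈ (-0.097, 0.888, 0.449); φ = arcsin(p_z) ≈ 26.67°, λ = atan2(p_y, p_x) ≈ 96.21°.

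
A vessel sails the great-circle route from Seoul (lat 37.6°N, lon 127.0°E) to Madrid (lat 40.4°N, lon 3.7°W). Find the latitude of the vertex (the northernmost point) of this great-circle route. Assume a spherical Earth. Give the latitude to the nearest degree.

The great circle lies in the plane with unit normal n̂ = (p₁ × p₂)/|p₁ × p₂|.
Here n̂_z ≈ -0.457; the vertex latitude is φ_max = arccos|n̂_z| ≈ 62.8°.
Check via Clairaut: cos φ_max = |cos φ₁| · sin C = cos(37.6°)·sin(35.3°) ≈ 0.457, again giving ≈ 62.8°.

≈ 63°N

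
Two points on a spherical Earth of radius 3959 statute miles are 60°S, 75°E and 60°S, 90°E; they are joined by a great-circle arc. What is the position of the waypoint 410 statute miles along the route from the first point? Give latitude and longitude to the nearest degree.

Convert each endpoint to a unit vector on the sphere (x = cos φ cos λ, y = cos φ sin λ, z = sin φ).
The central angle between the endpoints is δ = arccos(p₁·p₂) ≈ 0.131 rad (7.5°). The total great-circle distance is δ·R ≈ 0.131 × 3959 ≈ 517 mi, so the target fraction is f = 410/517 ≈ 0.793.
Interpolate at f ≈ 0.793 with slerp weights a = sin((1−f)δ)/sin δ ≈ 0.208, b = sin(fδ)/sin δ ≈ 0.794.
p = a·p₁ + b·p₂ ≈ (0.027, 0.497, -0.867); φ = arcsin(p_z) ≈ -60.14°, λ = atan2(p_y, p_x) ≈ 86.91°.

≈ 60°S, 87°E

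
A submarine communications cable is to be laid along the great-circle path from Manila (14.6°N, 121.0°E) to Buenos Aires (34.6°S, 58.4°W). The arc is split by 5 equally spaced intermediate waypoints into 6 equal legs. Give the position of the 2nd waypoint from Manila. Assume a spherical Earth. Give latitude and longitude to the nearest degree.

≈ (39°S, 120°E)

From cos δ = sin φ₁ sin φ₂ + cos φ₁ cos φ₂ cos Δλ, the central angle is δ ≈ 2.792 rad (160.0°).
Interpolate at f = 2/6 with slerp weights a = sin((1−f)δ)/sin δ ≈ 2.800, b = sin(fδ)/sin δ ≈ 2.344.
p = a·p₁ + b·p₂ ≈ (-0.384, 0.679, -0.625); φ = arcsin(p_z) ≈ -38.71°, λ = atan2(p_y, p_x) ≈ 119.52°.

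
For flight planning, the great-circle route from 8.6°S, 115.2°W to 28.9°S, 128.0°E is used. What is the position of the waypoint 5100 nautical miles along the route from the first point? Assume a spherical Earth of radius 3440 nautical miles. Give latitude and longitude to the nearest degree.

Convert each endpoint to a unit vector on the sphere (x = cos φ cos λ, y = cos φ sin λ, z = sin φ).
The central angle between the endpoints is δ = arccos(p₁·p₂) ≈ 1.894 rad (108.5°). The total great-circle distance is δ·R ≈ 1.894 × 3440 ≈ 6517 nmi, so the target fraction is f = 5100/6517 ≈ 0.783.
Interpolate at f ≈ 0.783 with slerp weights a = sin((1−f)δ)/sin δ ≈ 0.422, b = sin(fδ)/sin δ ≈ 1.051.
p = a·p₁ + b·p₂ ≈ (-0.744, 0.347, -0.571); φ = arcsin(p_z) ≈ -34.81°, λ = atan2(p_y, p_x) ≈ 154.99°.

≈ 35°S, 155°E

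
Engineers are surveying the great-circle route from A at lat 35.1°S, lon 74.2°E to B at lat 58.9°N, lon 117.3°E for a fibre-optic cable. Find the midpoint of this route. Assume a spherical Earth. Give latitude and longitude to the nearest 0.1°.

≈ lat 12.7°N, lon 90.7°E

From cos δ = sin φ₁ sin φ₂ + cos φ₁ cos φ₂ cos Δλ, the central angle is δ ≈ 1.756 rad (100.6°).
Interpolate at f = 1/2 with slerp weights a = sin((1−f)δ)/sin δ ≈ 0.783, b = sin(fδ)/sin δ ≈ 0.783.
p = a·p₁ + b·p₂ ≈ (-0.011, 0.975, 0.220); φ = arcsin(p_z) ≈ 12.72°, λ = atan2(p_y, p_x) ≈ 90.65°.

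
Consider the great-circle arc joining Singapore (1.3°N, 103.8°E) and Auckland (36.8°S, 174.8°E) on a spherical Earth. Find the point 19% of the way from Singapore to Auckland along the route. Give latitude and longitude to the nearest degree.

≈ 8°S, 115°E

Write both endpoints as unit vectors p₁, p₂ with components (cos φ cos λ, cos φ sin λ, sin φ).
The central angle between the endpoints is δ = arccos(p₁·p₂) ≈ 1.321 rad (75.7°).
Interpolate at f = 0.19 with slerp weights a = sin((1−f)δ)/sin δ ≈ 0.905, b = sin(fδ)/sin δ ≈ 0.256.
p = a·p₁ + b·p₂ ≈ (-0.420, 0.898, -0.133); φ = arcsin(p_z) ≈ -7.64°, λ = atan2(p_y, p_x) ≈ 115.09°.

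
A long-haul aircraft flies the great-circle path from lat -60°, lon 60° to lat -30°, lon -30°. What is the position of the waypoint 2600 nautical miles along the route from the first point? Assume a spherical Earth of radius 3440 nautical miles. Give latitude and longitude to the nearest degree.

≈ lat -46°, lon -13°

Convert each endpoint to a unit vector on the sphere (x = cos φ cos λ, y = cos φ sin λ, z = sin φ).
The central angle between the endpoints is δ = arccos(p₁·p₂) ≈ 1.123 rad (64.3°). The total great-circle distance is δ·R ≈ 1.123 × 3440 ≈ 3863 nmi, so the target fraction is f = 2600/3863 ≈ 0.673.
Interpolate at f ≈ 0.673 with slerp weights a = sin((1−f)δ)/sin δ ≈ 0.398, b = sin(fδ)/sin δ ≈ 0.761.
p = a·p₁ + b·p₂ ≈ (0.670, -0.157, -0.725); φ = arcsin(p_z) ≈ -46.50°, λ = atan2(p_y, p_x) ≈ -13.19°.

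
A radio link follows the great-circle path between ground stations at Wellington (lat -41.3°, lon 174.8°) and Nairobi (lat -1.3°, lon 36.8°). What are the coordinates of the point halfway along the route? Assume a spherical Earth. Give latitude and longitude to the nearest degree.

≈ lat -46°, lon 86°

From cos δ = sin φ₁ sin φ₂ + cos φ₁ cos φ₂ cos Δλ, the central angle is δ ≈ 2.145 rad (122.9°).
Interpolate at f = 1/2 with slerp weights a = sin((1−f)δ)/sin δ ≈ 1.046, b = sin(fδ)/sin δ ≈ 1.046.
p = a·p₁ + b·p₂ ≈ (0.055, 0.698, -0.714); φ = arcsin(p_z) ≈ -45.58°, λ = atan2(p_y, p_x) ≈ 85.51°.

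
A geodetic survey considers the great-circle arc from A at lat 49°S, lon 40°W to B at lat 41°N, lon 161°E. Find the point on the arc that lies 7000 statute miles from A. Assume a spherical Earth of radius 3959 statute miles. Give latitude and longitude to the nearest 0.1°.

The haversine formula gives a central angle δ ≈ 2.849 rad (163.2°) between the endpoints. The total great-circle distance is δ·R ≈ 2.849 × 3959 ≈ 11278 mi, so the target fraction is f = 7000/11278 ≈ 0.621.
Interpolate at f ≈ 0.621 with slerp weights a = sin((1−f)δ)/sin δ ≈ 3.054, b = sin(fδ)/sin δ ≈ 3.395.
p = a·p₁ + b·p₂ ≈ (-0.888, -0.454, -0.078); φ = arcsin(p_z) ≈ -4.46°, λ = atan2(p_y, p_x) ≈ -152.92°.

≈ lat 4.5°S, lon 152.9°W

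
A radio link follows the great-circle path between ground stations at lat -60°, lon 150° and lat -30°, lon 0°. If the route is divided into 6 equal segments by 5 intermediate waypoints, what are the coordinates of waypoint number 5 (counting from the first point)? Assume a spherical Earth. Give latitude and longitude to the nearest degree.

Convert each endpoint to a unit vector on the sphere (x = cos φ cos λ, y = cos φ sin λ, z = sin φ).
The central angle between the endpoints is δ = arccos(p₁·p₂) ≈ 1.513 rad (86.7°).
Interpolate at f = 5/6 with slerp weights a = sin((1−f)δ)/sin δ ≈ 0.250, b = sin(fδ)/sin δ ≈ 0.954.
p = a·p₁ + b·p₂ ≈ (0.718, 0.062, -0.693); φ = arcsin(p_z) ≈ -43.90°, λ = atan2(p_y, p_x) ≈ 4.97°.

≈ lat -44°, lon 5°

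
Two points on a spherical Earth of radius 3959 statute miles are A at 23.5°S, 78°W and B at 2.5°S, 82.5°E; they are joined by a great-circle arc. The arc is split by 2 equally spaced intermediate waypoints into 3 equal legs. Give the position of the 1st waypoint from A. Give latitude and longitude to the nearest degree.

Write both endpoints as unit vectors p₁, p₂ with components (cos φ cos λ, cos φ sin λ, sin φ).
The central angle between the endpoints is δ = arccos(p₁·p₂) ≈ 2.580 rad (147.8°).
Interpolate at f = 1/3 with slerp weights a = sin((1−f)δ)/sin δ ≈ 1.856, b = sin(fδ)/sin δ ≈ 1.422.
p = a·p₁ + b·p₂ ≈ (0.539, -0.256, -0.802); φ = arcsin(p_z) ≈ -53.34°, λ = atan2(p_y, p_x) ≈ -25.41°.

≈ 53°S, 25°W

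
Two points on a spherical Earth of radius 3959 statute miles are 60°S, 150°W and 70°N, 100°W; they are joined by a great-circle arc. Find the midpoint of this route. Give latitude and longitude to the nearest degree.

Write both endpoints as unit vectors p₁, p₂ with components (cos φ cos λ, cos φ sin λ, sin φ).
The central angle between the endpoints is δ = arccos(p₁·p₂) ≈ 2.352 rad (134.7°).
Interpolate at f = 1/2 with slerp weights a = sin((1−f)δ)/sin δ ≈ 1.299, b = sin(fδ)/sin δ ≈ 1.299.
p = a·p₁ + b·p₂ ≈ (-0.640, -0.763, 0.096); φ = arcsin(p_z) ≈ 5.49°, λ = atan2(p_y, p_x) ≈ -130.00°.

≈ 5°N, 130°W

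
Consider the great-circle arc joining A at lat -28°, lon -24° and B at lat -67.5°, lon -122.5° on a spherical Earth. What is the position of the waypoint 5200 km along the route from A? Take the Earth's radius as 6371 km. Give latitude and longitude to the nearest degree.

≈ lat -65°, lon -70°

From cos δ = sin φ₁ sin φ₂ + cos φ₁ cos φ₂ cos Δλ, the central angle is δ ≈ 1.177 rad (67.4°). The total great-circle distance is δ·R ≈ 1.177 × 6371 ≈ 7498 km, so the target fraction is f = 5200/7498 ≈ 0.694.
Interpolate at f ≈ 0.694 with slerp weights a = sin((1−f)δ)/sin δ ≈ 0.382, b = sin(fδ)/sin δ ≈ 0.789.
p = a·p₁ + b·p₂ ≈ (0.146, -0.392, -0.908); φ = arcsin(p_z) ≈ -65.28°, λ = atan2(p_y, p_x) ≈ -69.56°.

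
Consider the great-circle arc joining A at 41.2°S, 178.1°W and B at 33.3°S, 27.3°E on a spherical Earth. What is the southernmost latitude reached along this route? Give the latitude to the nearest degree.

The great circle lies in the plane with unit normal n̂ = (p₁ × p₂)/|p₁ × p₂|.
Here n̂_z ≈ -0.276; the vertex latitude is φ_max = arccos|n̂_z| ≈ 74.0°.
Check via Clairaut: cos φ_max = |cos φ₁| · sin C = cos(41.2°)·sin(158.5°) ≈ 0.276, again giving ≈ 74.0°.

≈ 74°S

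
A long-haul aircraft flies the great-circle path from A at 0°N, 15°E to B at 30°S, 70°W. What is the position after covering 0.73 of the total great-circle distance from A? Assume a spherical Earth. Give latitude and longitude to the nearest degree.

≈ 26°S, 44°W

Write both endpoints as unit vectors p₁, p₂ with components (cos φ cos λ, cos φ sin λ, sin φ).
The central angle between the endpoints is δ = arccos(p₁·p₂) ≈ 1.495 rad (85.7°).
Interpolate at f = 0.73 with slerp weights a = sin((1−f)δ)/sin δ ≈ 0.394, b = sin(fδ)/sin δ ≈ 0.890.
p = a·p₁ + b·p₂ ≈ (0.644, -0.622, -0.445); φ = arcsin(p_z) ≈ -26.42°, λ = atan2(p_y, p_x) ≈ -44.01°.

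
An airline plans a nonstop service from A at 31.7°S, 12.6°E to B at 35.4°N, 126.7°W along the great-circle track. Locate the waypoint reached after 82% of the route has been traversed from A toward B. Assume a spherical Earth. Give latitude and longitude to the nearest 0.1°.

≈ 28.9°N, 96.4°W

From cos δ = sin φ₁ sin φ₂ + cos φ₁ cos φ₂ cos Δλ, the central angle is δ ≈ 2.550 rad (146.1°).
Interpolate at f = 0.82 with slerp weights a = sin((1−f)δ)/sin δ ≈ 0.795, b = sin(fδ)/sin δ ≈ 1.556.
p = a·p₁ + b·p₂ ≈ (-0.098, -0.870, 0.484); φ = arcsin(p_z) ≈ 28.94°, λ = atan2(p_y, p_x) ≈ -96.44°.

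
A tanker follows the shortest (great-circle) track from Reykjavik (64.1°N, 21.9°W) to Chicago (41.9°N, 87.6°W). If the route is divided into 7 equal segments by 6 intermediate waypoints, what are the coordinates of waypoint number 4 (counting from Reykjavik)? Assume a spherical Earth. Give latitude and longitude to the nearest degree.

Write both endpoints as unit vectors p₁, p₂ with components (cos φ cos λ, cos φ sin λ, sin φ).
The central angle between the endpoints is δ = arccos(p₁·p₂) ≈ 0.746 rad (42.7°).
Interpolate at f = 4/7 with slerp weights a = sin((1−f)δ)/sin δ ≈ 0.463, b = sin(fδ)/sin δ ≈ 0.609.
p = a·p₁ + b·p₂ ≈ (0.207, -0.528, 0.823); φ = arcsin(p_z) ≈ 55.43°, λ = atan2(p_y, p_x) ≈ -68.64°.

≈ 55°N, 69°W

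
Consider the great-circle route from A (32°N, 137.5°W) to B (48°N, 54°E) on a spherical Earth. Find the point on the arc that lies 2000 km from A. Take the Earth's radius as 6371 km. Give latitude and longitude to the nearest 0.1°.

≈ (49.8°N, 141.2°W)

Convert each endpoint to a unit vector on the sphere (x = cos φ cos λ, y = cos φ sin λ, z = sin φ).
The central angle between the endpoints is δ = arccos(p₁·p₂) ≈ 1.734 rad (99.3°). The total great-circle distance is δ·R ≈ 1.734 × 6371 ≈ 11046 km, so the target fraction is f = 2000/11046 ≈ 0.181.
Interpolate at f ≈ 0.181 with slerp weights a = sin((1−f)δ)/sin δ ≈ 1.002, b = sin(fδ)/sin δ ≈ 0.313.
p = a·p₁ + b·p₂ ≈ (-0.503, -0.405, 0.763); φ = arcsin(p_z) ≈ 49.77°, λ = atan2(p_y, p_x) ≈ -141.21°.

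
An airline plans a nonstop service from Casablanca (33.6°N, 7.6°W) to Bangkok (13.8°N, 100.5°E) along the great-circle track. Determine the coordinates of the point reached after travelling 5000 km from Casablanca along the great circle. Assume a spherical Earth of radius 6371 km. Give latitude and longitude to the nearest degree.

Write both endpoints as unit vectors p₁, p₂ with components (cos φ cos λ, cos φ sin λ, sin φ).
The central angle between the endpoints is δ = arccos(p₁·p₂) ≈ 1.690 rad (96.9°). The total great-circle distance is δ·R ≈ 1.690 × 6371 ≈ 10769 km, so the target fraction is f = 5000/10769 ≈ 0.464.
Interpolate at f ≈ 0.464 with slerp weights a = sin((1−f)δ)/sin δ ≈ 0.792, b = sin(fδ)/sin δ ≈ 0.712.
p = a·p₁ + b·p₂ ≈ (0.528, 0.592, 0.608); φ = arcsin(p_z) ≈ 37.47°, λ = atan2(p_y, p_x) ≈ 48.27°.

≈ 37°N, 48°E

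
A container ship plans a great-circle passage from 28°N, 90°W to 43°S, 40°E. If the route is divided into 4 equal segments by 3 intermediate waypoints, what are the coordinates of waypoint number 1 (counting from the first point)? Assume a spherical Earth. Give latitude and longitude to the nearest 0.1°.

≈ 6.2°N, 62.0°W

Write both endpoints as unit vectors p₁, p₂ with components (cos φ cos λ, cos φ sin λ, sin φ).
The central angle between the endpoints is δ = arccos(p₁·p₂) ≈ 2.397 rad (137.3°).
Interpolate at f = 1/4 with slerp weights a = sin((1−f)δ)/sin δ ≈ 1.438, b = sin(fδ)/sin δ ≈ 0.832.
p = a·p₁ + b·p₂ ≈ (0.466, -0.878, 0.107); φ = arcsin(p_z) ≈ 6.17°, λ = atan2(p_y, p_x) ≈ -62.04°.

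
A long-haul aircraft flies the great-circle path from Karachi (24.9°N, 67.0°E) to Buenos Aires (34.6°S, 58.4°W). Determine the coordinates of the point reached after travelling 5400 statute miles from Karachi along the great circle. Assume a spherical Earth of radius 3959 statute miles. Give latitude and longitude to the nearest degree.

Write both endpoints as unit vectors p₁, p₂ with components (cos φ cos λ, cos φ sin λ, sin φ).
The central angle between the endpoints is δ = arccos(p₁·p₂) ≈ 2.307 rad (132.2°). The total great-circle distance is δ·R ≈ 2.307 × 3959 ≈ 9134 mi, so the target fraction is f = 5400/9134 ≈ 0.591.
Interpolate at f ≈ 0.591 with slerp weights a = sin((1−f)δ)/sin δ ≈ 1.092, b = sin(fδ)/sin δ ≈ 1.321.
p = a·p₁ + b·p₂ ≈ (0.957, -0.014, -0.290); φ = arcsin(p_z) ≈ -16.86°, λ = atan2(p_y, p_x) ≈ -0.83°.

≈ 17°S, 1°W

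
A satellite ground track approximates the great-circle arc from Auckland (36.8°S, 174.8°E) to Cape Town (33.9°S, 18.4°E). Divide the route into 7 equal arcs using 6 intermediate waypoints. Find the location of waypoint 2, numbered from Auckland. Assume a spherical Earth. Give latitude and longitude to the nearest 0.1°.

≈ 63.7°S, 151.7°E

Write both endpoints as unit vectors p₁, p₂ with components (cos φ cos λ, cos φ sin λ, sin φ).
The central angle between the endpoints is δ = arccos(p₁·p₂) ≈ 1.849 rad (106.0°).
Interpolate at f = 2/7 with slerp weights a = sin((1−f)δ)/sin δ ≈ 1.008, b = sin(fδ)/sin δ ≈ 0.524.
p = a·p₁ + b·p₂ ≈ (-0.391, 0.211, -0.896); φ = arcsin(p_z) ≈ -63.65°, λ = atan2(p_y, p_x) ≈ 151.68°.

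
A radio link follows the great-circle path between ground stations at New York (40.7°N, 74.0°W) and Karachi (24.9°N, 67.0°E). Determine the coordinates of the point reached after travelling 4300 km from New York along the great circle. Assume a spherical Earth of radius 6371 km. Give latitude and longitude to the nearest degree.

≈ 63°N, 19°W

Write both endpoints as unit vectors p₁, p₂ with components (cos φ cos λ, cos φ sin λ, sin φ).
The central angle between the endpoints is δ = arccos(p₁·p₂) ≈ 1.834 rad (105.1°). The total great-circle distance is δ·R ≈ 1.834 × 6371 ≈ 11682 km, so the target fraction is f = 4300/11682 ≈ 0.368.
Interpolate at f ≈ 0.368 with slerp weights a = sin((1−f)δ)/sin δ ≈ 0.949, b = sin(fδ)/sin δ ≈ 0.647.
p = a·p₁ + b·p₂ ≈ (0.428, -0.151, 0.891); φ = arcsin(p_z) ≈ 63.03°, λ = atan2(p_y, p_x) ≈ -19.48°.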